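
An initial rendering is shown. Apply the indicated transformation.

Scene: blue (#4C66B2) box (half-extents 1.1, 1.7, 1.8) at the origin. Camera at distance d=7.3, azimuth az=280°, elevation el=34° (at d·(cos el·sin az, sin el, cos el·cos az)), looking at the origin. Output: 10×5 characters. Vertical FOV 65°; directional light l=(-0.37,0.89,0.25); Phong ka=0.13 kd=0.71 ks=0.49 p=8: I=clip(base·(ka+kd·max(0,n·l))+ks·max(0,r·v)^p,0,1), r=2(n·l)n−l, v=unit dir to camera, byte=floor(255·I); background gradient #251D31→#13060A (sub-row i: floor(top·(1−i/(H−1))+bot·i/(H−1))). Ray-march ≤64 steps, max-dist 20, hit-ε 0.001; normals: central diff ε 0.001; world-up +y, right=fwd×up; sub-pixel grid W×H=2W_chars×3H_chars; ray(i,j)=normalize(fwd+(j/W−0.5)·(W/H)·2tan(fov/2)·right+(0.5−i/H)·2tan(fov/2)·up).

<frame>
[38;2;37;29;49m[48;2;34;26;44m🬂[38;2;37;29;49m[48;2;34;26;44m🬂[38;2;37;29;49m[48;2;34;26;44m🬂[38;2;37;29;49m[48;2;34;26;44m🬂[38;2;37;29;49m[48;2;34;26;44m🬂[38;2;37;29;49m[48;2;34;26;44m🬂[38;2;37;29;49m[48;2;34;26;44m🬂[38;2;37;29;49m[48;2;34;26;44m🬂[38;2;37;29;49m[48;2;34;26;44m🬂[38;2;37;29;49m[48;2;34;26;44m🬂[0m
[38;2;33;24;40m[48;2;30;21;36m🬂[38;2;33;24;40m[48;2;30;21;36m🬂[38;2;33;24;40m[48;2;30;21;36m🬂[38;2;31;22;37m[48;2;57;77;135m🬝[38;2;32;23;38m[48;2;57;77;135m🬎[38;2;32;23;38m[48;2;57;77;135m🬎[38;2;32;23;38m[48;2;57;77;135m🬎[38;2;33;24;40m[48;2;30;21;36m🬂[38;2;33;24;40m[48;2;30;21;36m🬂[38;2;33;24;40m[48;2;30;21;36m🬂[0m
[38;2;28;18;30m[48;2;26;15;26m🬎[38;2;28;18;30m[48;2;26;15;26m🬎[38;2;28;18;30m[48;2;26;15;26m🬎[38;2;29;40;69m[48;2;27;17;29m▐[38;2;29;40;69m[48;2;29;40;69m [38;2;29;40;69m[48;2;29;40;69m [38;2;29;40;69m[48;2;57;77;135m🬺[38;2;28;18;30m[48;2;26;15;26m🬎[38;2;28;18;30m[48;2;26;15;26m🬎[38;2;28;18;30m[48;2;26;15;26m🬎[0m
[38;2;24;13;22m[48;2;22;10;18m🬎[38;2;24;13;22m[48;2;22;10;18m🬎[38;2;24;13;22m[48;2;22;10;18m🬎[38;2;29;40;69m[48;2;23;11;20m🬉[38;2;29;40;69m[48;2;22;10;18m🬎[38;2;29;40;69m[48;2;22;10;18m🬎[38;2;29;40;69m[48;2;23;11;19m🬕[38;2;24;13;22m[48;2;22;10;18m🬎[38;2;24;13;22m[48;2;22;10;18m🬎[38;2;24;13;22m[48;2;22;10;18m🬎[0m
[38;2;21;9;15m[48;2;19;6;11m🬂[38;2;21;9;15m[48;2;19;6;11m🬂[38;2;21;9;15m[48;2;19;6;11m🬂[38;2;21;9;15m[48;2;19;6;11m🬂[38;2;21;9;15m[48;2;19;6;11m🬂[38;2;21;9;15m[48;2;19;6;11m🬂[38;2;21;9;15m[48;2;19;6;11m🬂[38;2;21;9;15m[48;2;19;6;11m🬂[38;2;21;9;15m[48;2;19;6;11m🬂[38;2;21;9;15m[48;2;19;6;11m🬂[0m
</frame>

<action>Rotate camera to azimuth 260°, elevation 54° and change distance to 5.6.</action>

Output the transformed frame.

<frame>
[38;2;37;29;49m[48;2;34;26;44m🬂[38;2;37;29;49m[48;2;34;26;44m🬂[38;2;37;29;49m[48;2;34;26;44m🬂[38;2;37;29;49m[48;2;34;26;44m🬂[38;2;37;29;49m[48;2;34;26;44m🬂[38;2;37;29;49m[48;2;34;26;44m🬂[38;2;37;29;49m[48;2;34;26;44m🬂[38;2;37;29;49m[48;2;34;26;44m🬂[38;2;37;29;49m[48;2;34;26;44m🬂[38;2;37;29;49m[48;2;34;26;44m🬂[0m
[38;2;33;24;40m[48;2;30;21;36m🬂[38;2;33;24;40m[48;2;30;21;36m🬂[38;2;57;77;135m[48;2;31;22;38m🬦[38;2;33;24;40m[48;2;57;77;135m🬂[38;2;33;24;40m[48;2;57;77;135m🬂[38;2;57;77;135m[48;2;57;77;135m [38;2;57;77;135m[48;2;58;77;135m🬝[38;2;32;23;39m[48;2;57;77;135m🬊[38;2;33;24;40m[48;2;30;21;36m🬂[38;2;33;24;40m[48;2;30;21;36m🬂[0m
[38;2;28;18;30m[48;2;26;15;26m🬎[38;2;28;18;30m[48;2;26;15;26m🬎[38;2;57;77;135m[48;2;28;22;39m🬉[38;2;57;77;135m[48;2;29;40;69m🬎[38;2;57;77;135m[48;2;29;40;69m🬎[38;2;58;77;135m[48;2;29;40;69m🬎[38;2;58;78;135m[48;2;29;40;69m🬂[38;2;58;78;136m[48;2;29;40;69m🬂[38;2;28;18;30m[48;2;26;15;26m🬎[38;2;28;18;30m[48;2;26;15;26m🬎[0m
[38;2;24;13;22m[48;2;22;10;18m🬎[38;2;24;13;22m[48;2;22;10;18m🬎[38;2;24;13;22m[48;2;22;10;18m🬎[38;2;29;40;69m[48;2;22;10;18m🬬[38;2;29;40;69m[48;2;29;40;69m [38;2;29;40;69m[48;2;22;10;18m🬝[38;2;29;40;69m[48;2;22;10;18m🬎[38;2;29;40;69m[48;2;23;11;20m🬀[38;2;24;13;22m[48;2;22;10;18m🬎[38;2;24;13;22m[48;2;22;10;18m🬎[0m
[38;2;21;9;15m[48;2;19;6;11m🬂[38;2;21;9;15m[48;2;19;6;11m🬂[38;2;21;9;15m[48;2;19;6;11m🬂[38;2;21;9;15m[48;2;19;6;11m🬂[38;2;21;9;15m[48;2;19;6;11m🬂[38;2;21;9;15m[48;2;19;6;11m🬂[38;2;21;9;15m[48;2;19;6;11m🬂[38;2;21;9;15m[48;2;19;6;11m🬂[38;2;21;9;15m[48;2;19;6;11m🬂[38;2;21;9;15m[48;2;19;6;11m🬂[0m
</frame>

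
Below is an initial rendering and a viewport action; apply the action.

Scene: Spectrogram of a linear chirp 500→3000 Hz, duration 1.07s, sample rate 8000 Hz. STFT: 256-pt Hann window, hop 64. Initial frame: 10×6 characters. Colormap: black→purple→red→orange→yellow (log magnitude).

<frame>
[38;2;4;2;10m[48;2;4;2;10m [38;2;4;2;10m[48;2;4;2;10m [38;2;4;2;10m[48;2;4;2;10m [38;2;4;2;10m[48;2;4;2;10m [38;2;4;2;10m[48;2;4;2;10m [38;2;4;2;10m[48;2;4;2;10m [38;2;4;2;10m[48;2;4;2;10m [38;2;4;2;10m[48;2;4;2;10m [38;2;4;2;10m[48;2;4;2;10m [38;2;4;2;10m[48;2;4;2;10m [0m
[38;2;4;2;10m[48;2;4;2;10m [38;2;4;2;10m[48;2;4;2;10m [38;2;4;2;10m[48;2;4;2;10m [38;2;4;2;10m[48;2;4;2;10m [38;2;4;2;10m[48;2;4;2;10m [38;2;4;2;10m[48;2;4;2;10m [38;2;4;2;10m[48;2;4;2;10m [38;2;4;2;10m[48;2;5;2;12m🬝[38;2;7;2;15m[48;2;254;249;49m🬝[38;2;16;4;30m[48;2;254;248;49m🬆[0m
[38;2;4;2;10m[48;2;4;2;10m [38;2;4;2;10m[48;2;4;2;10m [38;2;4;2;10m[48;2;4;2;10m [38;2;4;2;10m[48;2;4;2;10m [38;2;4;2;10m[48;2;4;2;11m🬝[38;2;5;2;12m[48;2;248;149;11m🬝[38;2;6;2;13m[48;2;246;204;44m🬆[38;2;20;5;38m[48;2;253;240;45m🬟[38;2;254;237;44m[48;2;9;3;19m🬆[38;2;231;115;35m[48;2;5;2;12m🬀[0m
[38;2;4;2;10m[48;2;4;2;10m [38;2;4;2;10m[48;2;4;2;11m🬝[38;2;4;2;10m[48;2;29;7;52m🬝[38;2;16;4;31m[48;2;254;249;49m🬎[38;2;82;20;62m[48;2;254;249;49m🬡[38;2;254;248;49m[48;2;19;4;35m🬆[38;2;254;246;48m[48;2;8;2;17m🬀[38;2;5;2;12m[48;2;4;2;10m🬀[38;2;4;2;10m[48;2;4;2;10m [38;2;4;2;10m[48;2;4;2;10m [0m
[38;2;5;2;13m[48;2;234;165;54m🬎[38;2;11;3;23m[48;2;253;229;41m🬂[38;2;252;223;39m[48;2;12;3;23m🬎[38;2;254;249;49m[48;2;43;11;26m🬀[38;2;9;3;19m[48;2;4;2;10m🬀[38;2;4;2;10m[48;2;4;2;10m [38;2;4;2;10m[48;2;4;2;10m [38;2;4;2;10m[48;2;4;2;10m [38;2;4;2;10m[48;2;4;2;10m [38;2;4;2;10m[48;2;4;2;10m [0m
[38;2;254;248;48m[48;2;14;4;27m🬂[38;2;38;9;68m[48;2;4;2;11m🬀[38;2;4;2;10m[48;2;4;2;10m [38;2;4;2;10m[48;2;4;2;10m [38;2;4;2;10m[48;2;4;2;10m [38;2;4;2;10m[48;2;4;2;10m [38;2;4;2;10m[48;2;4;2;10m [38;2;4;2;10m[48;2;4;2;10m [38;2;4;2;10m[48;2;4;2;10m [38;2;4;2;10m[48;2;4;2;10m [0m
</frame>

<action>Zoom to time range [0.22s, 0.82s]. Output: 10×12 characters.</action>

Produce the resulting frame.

<frame>
[38;2;4;2;10m[48;2;4;2;10m [38;2;4;2;10m[48;2;4;2;10m [38;2;4;2;10m[48;2;4;2;10m [38;2;4;2;10m[48;2;4;2;10m [38;2;4;2;10m[48;2;4;2;10m [38;2;4;2;10m[48;2;4;2;10m [38;2;4;2;10m[48;2;4;2;10m [38;2;4;2;10m[48;2;4;2;10m [38;2;4;2;10m[48;2;4;2;10m [38;2;4;2;10m[48;2;4;2;10m [0m
[38;2;4;2;10m[48;2;4;2;10m [38;2;4;2;10m[48;2;4;2;10m [38;2;4;2;10m[48;2;4;2;10m [38;2;4;2;10m[48;2;4;2;10m [38;2;4;2;10m[48;2;4;2;10m [38;2;4;2;10m[48;2;4;2;10m [38;2;4;2;10m[48;2;4;2;10m [38;2;4;2;10m[48;2;4;2;10m [38;2;4;2;10m[48;2;4;2;10m [38;2;4;2;10m[48;2;4;2;10m [0m
[38;2;4;2;10m[48;2;4;2;10m [38;2;4;2;10m[48;2;4;2;10m [38;2;4;2;10m[48;2;4;2;10m [38;2;4;2;10m[48;2;4;2;10m [38;2;4;2;10m[48;2;4;2;10m [38;2;4;2;10m[48;2;4;2;10m [38;2;4;2;10m[48;2;4;2;10m [38;2;4;2;10m[48;2;4;2;10m [38;2;4;2;10m[48;2;4;2;10m [38;2;4;2;10m[48;2;4;2;10m [0m
[38;2;4;2;10m[48;2;4;2;10m [38;2;4;2;10m[48;2;4;2;10m [38;2;4;2;10m[48;2;4;2;10m [38;2;4;2;10m[48;2;4;2;10m [38;2;4;2;10m[48;2;4;2;10m [38;2;4;2;10m[48;2;4;2;10m [38;2;4;2;10m[48;2;4;2;10m [38;2;4;2;10m[48;2;4;2;10m [38;2;4;2;10m[48;2;4;2;10m [38;2;4;2;10m[48;2;4;2;11m🬝[0m
[38;2;4;2;10m[48;2;4;2;10m [38;2;4;2;10m[48;2;4;2;10m [38;2;4;2;10m[48;2;4;2;10m [38;2;4;2;10m[48;2;4;2;10m [38;2;4;2;10m[48;2;4;2;10m [38;2;4;2;10m[48;2;4;2;10m [38;2;4;2;10m[48;2;4;2;10m [38;2;4;2;10m[48;2;5;2;12m🬝[38;2;4;2;11m[48;2;19;5;35m🬝[38;2;14;3;26m[48;2;232;160;57m🬎[0m
[38;2;4;2;10m[48;2;4;2;10m [38;2;4;2;10m[48;2;4;2;10m [38;2;4;2;10m[48;2;4;2;10m [38;2;4;2;10m[48;2;4;2;10m [38;2;4;2;10m[48;2;4;2;11m🬝[38;2;4;2;11m[48;2;8;2;17m🬝[38;2;12;3;24m[48;2;226;104;43m🬝[38;2;19;4;35m[48;2;249;209;40m🬆[38;2;81;19;81m[48;2;253;226;40m🬟[38;2;254;246;48m[48;2;35;8;46m🬆[0m
[38;2;4;2;10m[48;2;4;2;10m [38;2;4;2;10m[48;2;4;2;10m [38;2;4;2;10m[48;2;5;2;12m🬝[38;2;5;2;12m[48;2;19;5;35m🬝[38;2;41;10;42m[48;2;254;249;49m🬝[38;2;37;8;59m[48;2;253;230;41m🬂[38;2;253;227;40m[48;2;40;10;54m🬎[38;2;254;249;49m[48;2;44;11;43m🬀[38;2;19;5;35m[48;2;5;2;12m🬀[38;2;5;2;12m[48;2;4;2;10m🬀[0m
[38;2;4;2;10m[48;2;9;3;18m🬝[38;2;8;2;18m[48;2;231;114;36m🬝[38;2;16;4;31m[48;2;251;212;38m🬆[38;2;152;42;80m[48;2;254;247;49m🬟[38;2;251;213;37m[48;2;22;5;41m🬆[38;2;231;115;35m[48;2;8;2;18m🬀[38;2;9;3;18m[48;2;4;2;10m🬀[38;2;4;2;11m[48;2;4;2;10m🬀[38;2;4;2;10m[48;2;4;2;10m [38;2;4;2;10m[48;2;4;2;10m [0m
[38;2;40;9;54m[48;2;253;227;40m🬂[38;2;253;230;41m[48;2;38;9;59m🬎[38;2;234;165;53m[48;2;17;4;32m🬂[38;2;19;5;35m[48;2;5;2;12m🬀[38;2;5;2;12m[48;2;4;2;10m🬀[38;2;4;2;10m[48;2;4;2;10m [38;2;4;2;10m[48;2;4;2;10m [38;2;4;2;10m[48;2;4;2;10m [38;2;4;2;10m[48;2;4;2;10m [38;2;4;2;10m[48;2;4;2;10m [0m
[38;2;95;23;87m[48;2;8;2;18m🬀[38;2;5;2;13m[48;2;4;2;10m🬂[38;2;4;2;11m[48;2;4;2;10m🬀[38;2;4;2;10m[48;2;4;2;10m [38;2;4;2;10m[48;2;4;2;10m [38;2;4;2;10m[48;2;4;2;10m [38;2;4;2;10m[48;2;4;2;10m [38;2;4;2;10m[48;2;4;2;10m [38;2;4;2;10m[48;2;4;2;10m [38;2;4;2;10m[48;2;4;2;10m [0m
[38;2;4;2;10m[48;2;4;2;10m [38;2;4;2;10m[48;2;4;2;10m [38;2;4;2;10m[48;2;4;2;10m [38;2;4;2;10m[48;2;4;2;10m [38;2;4;2;10m[48;2;4;2;10m [38;2;4;2;10m[48;2;4;2;10m [38;2;4;2;10m[48;2;4;2;10m [38;2;4;2;10m[48;2;4;2;10m [38;2;4;2;10m[48;2;4;2;10m [38;2;4;2;10m[48;2;4;2;10m [0m
[38;2;4;2;10m[48;2;4;2;10m [38;2;4;2;10m[48;2;4;2;10m [38;2;4;2;10m[48;2;4;2;10m [38;2;4;2;10m[48;2;4;2;10m [38;2;4;2;10m[48;2;4;2;10m [38;2;4;2;10m[48;2;4;2;10m [38;2;4;2;10m[48;2;4;2;10m [38;2;4;2;10m[48;2;4;2;10m [38;2;4;2;10m[48;2;4;2;10m [38;2;4;2;10m[48;2;4;2;10m [0m
</frame>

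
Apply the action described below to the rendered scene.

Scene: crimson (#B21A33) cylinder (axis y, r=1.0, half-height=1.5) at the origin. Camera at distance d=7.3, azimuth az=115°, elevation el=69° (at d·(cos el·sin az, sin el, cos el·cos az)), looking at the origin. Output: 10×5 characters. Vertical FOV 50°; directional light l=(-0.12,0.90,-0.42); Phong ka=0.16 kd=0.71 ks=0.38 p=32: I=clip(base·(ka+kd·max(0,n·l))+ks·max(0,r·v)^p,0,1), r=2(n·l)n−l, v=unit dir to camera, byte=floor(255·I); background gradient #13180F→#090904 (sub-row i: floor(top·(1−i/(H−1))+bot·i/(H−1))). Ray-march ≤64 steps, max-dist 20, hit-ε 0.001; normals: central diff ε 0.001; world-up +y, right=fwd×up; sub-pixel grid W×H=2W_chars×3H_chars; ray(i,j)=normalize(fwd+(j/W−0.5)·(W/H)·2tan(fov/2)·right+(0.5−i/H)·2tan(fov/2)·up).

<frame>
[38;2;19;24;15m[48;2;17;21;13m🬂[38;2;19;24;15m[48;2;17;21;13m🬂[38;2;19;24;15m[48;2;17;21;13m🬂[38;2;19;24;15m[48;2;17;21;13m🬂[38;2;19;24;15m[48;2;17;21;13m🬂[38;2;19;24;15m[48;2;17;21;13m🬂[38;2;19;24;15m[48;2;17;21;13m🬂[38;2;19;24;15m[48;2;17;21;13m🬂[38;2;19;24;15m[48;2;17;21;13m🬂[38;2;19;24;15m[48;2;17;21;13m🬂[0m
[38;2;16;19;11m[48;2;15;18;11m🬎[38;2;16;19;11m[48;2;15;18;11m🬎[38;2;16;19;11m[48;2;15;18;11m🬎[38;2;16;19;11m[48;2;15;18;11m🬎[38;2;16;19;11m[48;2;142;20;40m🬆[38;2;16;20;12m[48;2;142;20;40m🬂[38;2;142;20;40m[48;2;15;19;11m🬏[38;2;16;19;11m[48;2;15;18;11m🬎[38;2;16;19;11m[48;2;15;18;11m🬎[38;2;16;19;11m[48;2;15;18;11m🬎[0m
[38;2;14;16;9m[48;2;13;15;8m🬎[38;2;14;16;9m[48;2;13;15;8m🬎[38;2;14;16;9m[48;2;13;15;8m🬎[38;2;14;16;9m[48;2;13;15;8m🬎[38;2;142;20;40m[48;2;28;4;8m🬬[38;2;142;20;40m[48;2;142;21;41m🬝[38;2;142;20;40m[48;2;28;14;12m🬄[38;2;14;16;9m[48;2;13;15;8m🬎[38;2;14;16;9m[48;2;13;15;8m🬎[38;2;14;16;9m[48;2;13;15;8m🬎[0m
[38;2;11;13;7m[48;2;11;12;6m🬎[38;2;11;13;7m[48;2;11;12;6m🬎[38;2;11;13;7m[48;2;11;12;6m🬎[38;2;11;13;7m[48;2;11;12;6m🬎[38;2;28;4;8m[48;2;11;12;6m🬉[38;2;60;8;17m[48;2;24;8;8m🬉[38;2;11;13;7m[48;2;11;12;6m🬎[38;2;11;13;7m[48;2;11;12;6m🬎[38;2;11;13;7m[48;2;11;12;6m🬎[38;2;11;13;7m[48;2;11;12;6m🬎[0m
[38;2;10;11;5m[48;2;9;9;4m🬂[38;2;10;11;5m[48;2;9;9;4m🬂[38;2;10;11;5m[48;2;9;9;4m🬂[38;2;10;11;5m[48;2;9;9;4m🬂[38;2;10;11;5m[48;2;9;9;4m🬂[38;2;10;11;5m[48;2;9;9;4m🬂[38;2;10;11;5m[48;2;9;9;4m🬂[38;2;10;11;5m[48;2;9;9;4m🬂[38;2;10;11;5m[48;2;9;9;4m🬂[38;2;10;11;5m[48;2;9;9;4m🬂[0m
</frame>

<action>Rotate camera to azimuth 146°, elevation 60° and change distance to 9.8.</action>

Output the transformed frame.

<frame>
[38;2;19;24;15m[48;2;17;21;13m🬂[38;2;19;24;15m[48;2;17;21;13m🬂[38;2;19;24;15m[48;2;17;21;13m🬂[38;2;19;24;15m[48;2;17;21;13m🬂[38;2;19;24;15m[48;2;17;21;13m🬂[38;2;19;24;15m[48;2;17;21;13m🬂[38;2;19;24;15m[48;2;17;21;13m🬂[38;2;19;24;15m[48;2;17;21;13m🬂[38;2;19;24;15m[48;2;17;21;13m🬂[38;2;19;24;15m[48;2;17;21;13m🬂[0m
[38;2;16;19;11m[48;2;15;18;11m🬎[38;2;16;19;11m[48;2;15;18;11m🬎[38;2;16;19;11m[48;2;15;18;11m🬎[38;2;16;19;11m[48;2;15;18;11m🬎[38;2;15;19;11m[48;2;142;20;40m🬝[38;2;16;19;11m[48;2;142;20;40m🬎[38;2;16;19;11m[48;2;15;18;11m🬎[38;2;16;19;11m[48;2;15;18;11m🬎[38;2;16;19;11m[48;2;15;18;11m🬎[38;2;16;19;11m[48;2;15;18;11m🬎[0m
[38;2;14;16;9m[48;2;13;15;8m🬎[38;2;14;16;9m[48;2;13;15;8m🬎[38;2;14;16;9m[48;2;13;15;8m🬎[38;2;14;16;9m[48;2;13;15;8m🬎[38;2;142;20;40m[48;2;19;13;9m🬉[38;2;142;20;40m[48;2;72;10;20m🬎[38;2;14;16;9m[48;2;13;15;8m🬎[38;2;14;16;9m[48;2;13;15;8m🬎[38;2;14;16;9m[48;2;13;15;8m🬎[38;2;14;16;9m[48;2;13;15;8m🬎[0m
[38;2;11;13;7m[48;2;11;12;6m🬎[38;2;11;13;7m[48;2;11;12;6m🬎[38;2;11;13;7m[48;2;11;12;6m🬎[38;2;11;13;7m[48;2;11;12;6m🬎[38;2;30;4;8m[48;2;11;12;6m🬁[38;2;73;10;20m[48;2;11;12;6m🬂[38;2;11;13;7m[48;2;11;12;6m🬎[38;2;11;13;7m[48;2;11;12;6m🬎[38;2;11;13;7m[48;2;11;12;6m🬎[38;2;11;13;7m[48;2;11;12;6m🬎[0m
[38;2;10;11;5m[48;2;9;9;4m🬂[38;2;10;11;5m[48;2;9;9;4m🬂[38;2;10;11;5m[48;2;9;9;4m🬂[38;2;10;11;5m[48;2;9;9;4m🬂[38;2;10;11;5m[48;2;9;9;4m🬂[38;2;10;11;5m[48;2;9;9;4m🬂[38;2;10;11;5m[48;2;9;9;4m🬂[38;2;10;11;5m[48;2;9;9;4m🬂[38;2;10;11;5m[48;2;9;9;4m🬂[38;2;10;11;5m[48;2;9;9;4m🬂[0m
</frame>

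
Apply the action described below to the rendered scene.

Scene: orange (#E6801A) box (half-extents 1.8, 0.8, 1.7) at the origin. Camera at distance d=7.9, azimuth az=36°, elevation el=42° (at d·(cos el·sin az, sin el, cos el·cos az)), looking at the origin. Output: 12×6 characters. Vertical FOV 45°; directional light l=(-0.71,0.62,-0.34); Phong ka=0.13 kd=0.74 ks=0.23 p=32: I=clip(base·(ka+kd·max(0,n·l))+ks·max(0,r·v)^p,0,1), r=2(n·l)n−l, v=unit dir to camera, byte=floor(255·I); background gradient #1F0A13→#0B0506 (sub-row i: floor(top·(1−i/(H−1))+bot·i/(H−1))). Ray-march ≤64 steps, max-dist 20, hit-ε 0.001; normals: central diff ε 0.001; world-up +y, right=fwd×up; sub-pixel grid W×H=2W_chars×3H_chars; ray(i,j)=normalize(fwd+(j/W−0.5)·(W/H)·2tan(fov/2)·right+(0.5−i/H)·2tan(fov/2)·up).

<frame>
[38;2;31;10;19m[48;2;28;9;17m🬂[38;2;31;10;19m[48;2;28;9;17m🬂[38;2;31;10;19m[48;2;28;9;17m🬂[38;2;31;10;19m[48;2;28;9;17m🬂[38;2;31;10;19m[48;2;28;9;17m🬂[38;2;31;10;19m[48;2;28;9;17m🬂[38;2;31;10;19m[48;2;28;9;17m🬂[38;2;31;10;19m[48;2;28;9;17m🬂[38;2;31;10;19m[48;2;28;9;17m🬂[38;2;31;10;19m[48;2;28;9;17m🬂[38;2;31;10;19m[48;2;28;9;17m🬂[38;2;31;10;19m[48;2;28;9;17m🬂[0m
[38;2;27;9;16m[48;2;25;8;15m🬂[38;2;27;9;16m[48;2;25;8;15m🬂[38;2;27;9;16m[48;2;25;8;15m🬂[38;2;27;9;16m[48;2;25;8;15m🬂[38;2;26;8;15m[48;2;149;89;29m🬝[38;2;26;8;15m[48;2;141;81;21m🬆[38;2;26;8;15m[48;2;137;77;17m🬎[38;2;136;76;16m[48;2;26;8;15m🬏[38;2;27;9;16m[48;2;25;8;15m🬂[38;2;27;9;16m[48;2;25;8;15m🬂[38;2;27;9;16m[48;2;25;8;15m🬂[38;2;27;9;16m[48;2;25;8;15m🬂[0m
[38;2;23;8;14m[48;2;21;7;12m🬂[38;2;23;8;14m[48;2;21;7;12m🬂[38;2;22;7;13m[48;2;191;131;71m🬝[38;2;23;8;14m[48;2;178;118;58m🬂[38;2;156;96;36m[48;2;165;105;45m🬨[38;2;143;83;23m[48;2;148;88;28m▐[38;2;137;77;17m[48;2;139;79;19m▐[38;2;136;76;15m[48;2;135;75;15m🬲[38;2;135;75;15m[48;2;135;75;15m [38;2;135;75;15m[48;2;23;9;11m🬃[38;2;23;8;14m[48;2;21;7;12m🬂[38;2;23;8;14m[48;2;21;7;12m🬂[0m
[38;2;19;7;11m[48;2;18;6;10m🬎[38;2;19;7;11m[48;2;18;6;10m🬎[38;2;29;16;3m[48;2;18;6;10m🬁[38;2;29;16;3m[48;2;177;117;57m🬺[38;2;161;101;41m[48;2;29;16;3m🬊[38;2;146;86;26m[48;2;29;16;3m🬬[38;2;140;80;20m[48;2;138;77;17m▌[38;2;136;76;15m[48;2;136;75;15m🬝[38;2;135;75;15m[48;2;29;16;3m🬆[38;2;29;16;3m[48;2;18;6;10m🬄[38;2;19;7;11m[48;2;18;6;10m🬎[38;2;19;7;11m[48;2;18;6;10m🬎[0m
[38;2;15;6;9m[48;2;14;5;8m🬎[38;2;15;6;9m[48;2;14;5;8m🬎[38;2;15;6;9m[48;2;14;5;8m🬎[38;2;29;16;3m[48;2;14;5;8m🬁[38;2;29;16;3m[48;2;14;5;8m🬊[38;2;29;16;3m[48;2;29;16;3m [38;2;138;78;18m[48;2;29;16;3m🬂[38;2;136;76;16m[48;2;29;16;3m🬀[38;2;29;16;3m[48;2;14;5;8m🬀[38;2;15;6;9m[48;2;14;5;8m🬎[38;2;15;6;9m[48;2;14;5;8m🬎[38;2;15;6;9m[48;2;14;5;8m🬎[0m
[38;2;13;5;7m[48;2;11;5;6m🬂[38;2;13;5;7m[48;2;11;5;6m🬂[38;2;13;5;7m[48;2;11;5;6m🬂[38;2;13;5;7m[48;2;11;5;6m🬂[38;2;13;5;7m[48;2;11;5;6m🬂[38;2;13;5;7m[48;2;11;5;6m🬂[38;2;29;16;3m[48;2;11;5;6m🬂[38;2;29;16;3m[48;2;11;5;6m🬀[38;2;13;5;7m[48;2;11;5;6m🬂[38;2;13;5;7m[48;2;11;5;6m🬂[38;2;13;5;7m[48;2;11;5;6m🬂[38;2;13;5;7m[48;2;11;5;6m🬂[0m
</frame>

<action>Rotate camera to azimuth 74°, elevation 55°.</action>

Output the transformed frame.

<frame>
[38;2;31;10;19m[48;2;28;9;17m🬂[38;2;31;10;19m[48;2;28;9;17m🬂[38;2;31;10;19m[48;2;28;9;17m🬂[38;2;31;10;19m[48;2;28;9;17m🬂[38;2;31;10;19m[48;2;28;9;17m🬂[38;2;31;10;19m[48;2;28;9;17m🬂[38;2;31;10;19m[48;2;28;9;17m🬂[38;2;31;10;19m[48;2;28;9;17m🬂[38;2;31;10;19m[48;2;28;9;17m🬂[38;2;31;10;19m[48;2;28;9;17m🬂[38;2;31;10;19m[48;2;28;9;17m🬂[38;2;31;10;19m[48;2;28;9;17m🬂[0m
[38;2;27;9;16m[48;2;25;8;15m🬂[38;2;27;9;16m[48;2;25;8;15m🬂[38;2;27;9;16m[48;2;25;8;15m🬂[38;2;26;8;15m[48;2;142;82;22m🬝[38;2;26;8;15m[48;2;149;89;28m🬎[38;2;26;8;15m[48;2;165;105;45m🬆[38;2;27;9;16m[48;2;181;121;61m🬂[38;2;27;9;16m[48;2;190;130;70m🬂[38;2;27;9;16m[48;2;25;8;15m🬂[38;2;27;9;16m[48;2;25;8;15m🬂[38;2;27;9;16m[48;2;25;8;15m🬂[38;2;27;9;16m[48;2;25;8;15m🬂[0m
[38;2;23;8;14m[48;2;21;7;12m🬂[38;2;23;8;14m[48;2;21;7;12m🬂[38;2;23;8;14m[48;2;21;7;12m🬂[38;2;139;79;19m[48;2;22;7;13m▐[38;2;147;87;27m[48;2;142;82;22m🬉[38;2;157;97;37m[48;2;148;88;28m🬊[38;2;169;109;49m[48;2;157;97;37m🬊[38;2;175;115;55m[48;2;162;102;42m🬊[38;2;165;105;45m[48;2;22;7;13m🬲[38;2;23;8;14m[48;2;21;7;12m🬂[38;2;23;8;14m[48;2;21;7;12m🬂[38;2;23;8;14m[48;2;21;7;12m🬂[0m
[38;2;19;7;11m[48;2;18;6;10m🬎[38;2;19;7;11m[48;2;18;6;10m🬎[38;2;19;7;11m[48;2;18;6;10m🬎[38;2;137;77;17m[48;2;18;6;10m🬁[38;2;138;78;18m[48;2;136;76;16m🬊[38;2;143;83;23m[48;2;139;78;18m🬂[38;2;149;88;28m[48;2;141;81;21m🬂[38;2;151;91;31m[48;2;143;83;23m🬂[38;2;150;90;30m[48;2;142;82;22m🬂[38;2;143;83;23m[48;2;22;10;8m▌[38;2;19;7;11m[48;2;18;6;10m🬎[38;2;19;7;11m[48;2;18;6;10m🬎[0m
[38;2;15;6;9m[48;2;14;5;8m🬎[38;2;15;6;9m[48;2;14;5;8m🬎[38;2;15;6;9m[48;2;14;5;8m🬎[38;2;15;6;9m[48;2;14;5;8m🬎[38;2;135;75;15m[48;2;29;16;3m🬎[38;2;136;76;16m[48;2;29;16;3m🬎[38;2;137;77;17m[48;2;29;16;3m🬂[38;2;138;78;18m[48;2;26;13;4m🬀[38;2;29;16;3m[48;2;14;5;8m🬎[38;2;29;16;3m[48;2;14;5;8m🬀[38;2;15;6;9m[48;2;14;5;8m🬎[38;2;15;6;9m[48;2;14;5;8m🬎[0m
[38;2;13;5;7m[48;2;11;5;6m🬂[38;2;13;5;7m[48;2;11;5;6m🬂[38;2;13;5;7m[48;2;11;5;6m🬂[38;2;13;5;7m[48;2;11;5;6m🬂[38;2;29;16;3m[48;2;11;5;6m🬁[38;2;29;16;3m[48;2;11;5;6m🬂[38;2;13;5;7m[48;2;11;5;6m🬂[38;2;13;5;7m[48;2;11;5;6m🬂[38;2;13;5;7m[48;2;11;5;6m🬂[38;2;13;5;7m[48;2;11;5;6m🬂[38;2;13;5;7m[48;2;11;5;6m🬂[38;2;13;5;7m[48;2;11;5;6m🬂[0m
</frame>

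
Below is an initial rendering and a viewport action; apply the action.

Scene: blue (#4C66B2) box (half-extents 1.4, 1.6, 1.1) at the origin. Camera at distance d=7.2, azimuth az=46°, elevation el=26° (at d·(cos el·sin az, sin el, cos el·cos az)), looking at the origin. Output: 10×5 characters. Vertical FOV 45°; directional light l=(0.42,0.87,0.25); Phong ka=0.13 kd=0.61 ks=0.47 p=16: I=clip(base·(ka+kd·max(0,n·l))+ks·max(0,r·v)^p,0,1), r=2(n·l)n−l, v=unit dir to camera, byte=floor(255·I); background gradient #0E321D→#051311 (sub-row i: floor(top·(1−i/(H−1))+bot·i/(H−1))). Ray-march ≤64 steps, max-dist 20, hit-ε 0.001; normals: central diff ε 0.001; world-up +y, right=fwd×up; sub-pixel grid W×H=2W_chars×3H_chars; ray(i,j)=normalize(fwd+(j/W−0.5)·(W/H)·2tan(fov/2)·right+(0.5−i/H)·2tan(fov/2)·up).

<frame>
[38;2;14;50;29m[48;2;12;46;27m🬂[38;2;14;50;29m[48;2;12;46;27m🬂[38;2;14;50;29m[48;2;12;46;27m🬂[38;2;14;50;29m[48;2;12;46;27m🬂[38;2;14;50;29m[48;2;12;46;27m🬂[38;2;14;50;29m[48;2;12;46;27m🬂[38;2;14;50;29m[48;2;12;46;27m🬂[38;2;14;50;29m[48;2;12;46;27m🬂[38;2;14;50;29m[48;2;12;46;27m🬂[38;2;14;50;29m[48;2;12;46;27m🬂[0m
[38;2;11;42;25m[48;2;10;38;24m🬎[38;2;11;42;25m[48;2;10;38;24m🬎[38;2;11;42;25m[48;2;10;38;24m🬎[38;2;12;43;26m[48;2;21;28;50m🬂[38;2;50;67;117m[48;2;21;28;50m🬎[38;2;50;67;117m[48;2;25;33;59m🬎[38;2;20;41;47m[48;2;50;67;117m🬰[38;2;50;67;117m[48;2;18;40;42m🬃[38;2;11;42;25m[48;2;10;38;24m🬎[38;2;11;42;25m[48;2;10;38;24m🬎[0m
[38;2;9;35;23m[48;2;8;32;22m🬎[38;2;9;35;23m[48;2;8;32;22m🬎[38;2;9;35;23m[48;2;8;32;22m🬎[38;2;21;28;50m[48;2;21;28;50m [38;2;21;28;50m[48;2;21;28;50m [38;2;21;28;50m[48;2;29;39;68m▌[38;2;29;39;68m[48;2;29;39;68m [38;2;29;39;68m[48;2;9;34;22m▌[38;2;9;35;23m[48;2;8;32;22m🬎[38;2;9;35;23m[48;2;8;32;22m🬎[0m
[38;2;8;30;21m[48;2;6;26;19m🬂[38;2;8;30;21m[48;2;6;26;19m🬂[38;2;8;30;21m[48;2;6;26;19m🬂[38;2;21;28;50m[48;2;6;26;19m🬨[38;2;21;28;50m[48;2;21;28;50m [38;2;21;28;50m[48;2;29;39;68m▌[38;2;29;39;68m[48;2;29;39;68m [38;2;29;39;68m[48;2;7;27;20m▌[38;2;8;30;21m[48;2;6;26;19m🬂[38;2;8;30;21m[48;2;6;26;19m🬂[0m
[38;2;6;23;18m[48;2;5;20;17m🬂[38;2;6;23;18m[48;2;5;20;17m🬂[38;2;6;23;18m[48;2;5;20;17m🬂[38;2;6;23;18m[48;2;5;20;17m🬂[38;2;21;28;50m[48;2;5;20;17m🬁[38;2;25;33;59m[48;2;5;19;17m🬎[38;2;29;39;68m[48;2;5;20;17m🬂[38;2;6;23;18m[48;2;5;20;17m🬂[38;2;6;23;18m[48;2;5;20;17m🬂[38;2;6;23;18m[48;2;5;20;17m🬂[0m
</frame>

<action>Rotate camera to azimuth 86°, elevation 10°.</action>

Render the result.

<frame>
[38;2;14;50;29m[48;2;12;46;27m🬂[38;2;14;50;29m[48;2;12;46;27m🬂[38;2;14;50;29m[48;2;12;46;27m🬂[38;2;14;50;29m[48;2;12;46;27m🬂[38;2;14;50;29m[48;2;12;46;27m🬂[38;2;14;50;29m[48;2;12;46;27m🬂[38;2;14;50;29m[48;2;12;46;27m🬂[38;2;14;50;29m[48;2;12;46;27m🬂[38;2;14;50;29m[48;2;12;46;27m🬂[38;2;14;50;29m[48;2;12;46;27m🬂[0m
[38;2;11;42;25m[48;2;10;38;24m🬎[38;2;11;42;25m[48;2;10;38;24m🬎[38;2;11;42;25m[48;2;10;38;24m🬎[38;2;29;39;68m[48;2;11;41;25m🬦[38;2;12;43;26m[48;2;29;39;68m🬂[38;2;12;43;26m[48;2;29;39;68m🬂[38;2;12;43;26m[48;2;29;39;68m🬂[38;2;11;42;25m[48;2;10;38;24m🬎[38;2;11;42;25m[48;2;10;38;24m🬎[38;2;11;42;25m[48;2;10;38;24m🬎[0m
[38;2;9;35;23m[48;2;8;32;22m🬎[38;2;9;35;23m[48;2;8;32;22m🬎[38;2;9;35;23m[48;2;8;32;22m🬎[38;2;29;39;68m[48;2;9;34;22m▐[38;2;29;39;68m[48;2;29;39;68m [38;2;29;39;68m[48;2;29;39;68m [38;2;29;39;68m[48;2;29;39;68m [38;2;9;35;23m[48;2;8;32;22m🬎[38;2;9;35;23m[48;2;8;32;22m🬎[38;2;9;35;23m[48;2;8;32;22m🬎[0m
[38;2;8;30;21m[48;2;6;26;19m🬂[38;2;8;30;21m[48;2;6;26;19m🬂[38;2;8;30;21m[48;2;6;26;19m🬂[38;2;29;39;68m[48;2;7;27;20m▐[38;2;29;39;68m[48;2;29;39;68m [38;2;29;39;68m[48;2;29;39;68m [38;2;29;39;68m[48;2;29;39;68m [38;2;8;30;21m[48;2;6;26;19m🬂[38;2;8;30;21m[48;2;6;26;19m🬂[38;2;8;30;21m[48;2;6;26;19m🬂[0m
[38;2;6;23;18m[48;2;5;20;17m🬂[38;2;6;23;18m[48;2;5;20;17m🬂[38;2;6;23;18m[48;2;5;20;17m🬂[38;2;28;38;67m[48;2;5;20;17m🬉[38;2;29;39;68m[48;2;5;20;17m🬂[38;2;29;39;68m[48;2;5;20;17m🬂[38;2;29;39;68m[48;2;5;20;17m🬂[38;2;6;23;18m[48;2;5;20;17m🬂[38;2;6;23;18m[48;2;5;20;17m🬂[38;2;6;23;18m[48;2;5;20;17m🬂[0m
</frame>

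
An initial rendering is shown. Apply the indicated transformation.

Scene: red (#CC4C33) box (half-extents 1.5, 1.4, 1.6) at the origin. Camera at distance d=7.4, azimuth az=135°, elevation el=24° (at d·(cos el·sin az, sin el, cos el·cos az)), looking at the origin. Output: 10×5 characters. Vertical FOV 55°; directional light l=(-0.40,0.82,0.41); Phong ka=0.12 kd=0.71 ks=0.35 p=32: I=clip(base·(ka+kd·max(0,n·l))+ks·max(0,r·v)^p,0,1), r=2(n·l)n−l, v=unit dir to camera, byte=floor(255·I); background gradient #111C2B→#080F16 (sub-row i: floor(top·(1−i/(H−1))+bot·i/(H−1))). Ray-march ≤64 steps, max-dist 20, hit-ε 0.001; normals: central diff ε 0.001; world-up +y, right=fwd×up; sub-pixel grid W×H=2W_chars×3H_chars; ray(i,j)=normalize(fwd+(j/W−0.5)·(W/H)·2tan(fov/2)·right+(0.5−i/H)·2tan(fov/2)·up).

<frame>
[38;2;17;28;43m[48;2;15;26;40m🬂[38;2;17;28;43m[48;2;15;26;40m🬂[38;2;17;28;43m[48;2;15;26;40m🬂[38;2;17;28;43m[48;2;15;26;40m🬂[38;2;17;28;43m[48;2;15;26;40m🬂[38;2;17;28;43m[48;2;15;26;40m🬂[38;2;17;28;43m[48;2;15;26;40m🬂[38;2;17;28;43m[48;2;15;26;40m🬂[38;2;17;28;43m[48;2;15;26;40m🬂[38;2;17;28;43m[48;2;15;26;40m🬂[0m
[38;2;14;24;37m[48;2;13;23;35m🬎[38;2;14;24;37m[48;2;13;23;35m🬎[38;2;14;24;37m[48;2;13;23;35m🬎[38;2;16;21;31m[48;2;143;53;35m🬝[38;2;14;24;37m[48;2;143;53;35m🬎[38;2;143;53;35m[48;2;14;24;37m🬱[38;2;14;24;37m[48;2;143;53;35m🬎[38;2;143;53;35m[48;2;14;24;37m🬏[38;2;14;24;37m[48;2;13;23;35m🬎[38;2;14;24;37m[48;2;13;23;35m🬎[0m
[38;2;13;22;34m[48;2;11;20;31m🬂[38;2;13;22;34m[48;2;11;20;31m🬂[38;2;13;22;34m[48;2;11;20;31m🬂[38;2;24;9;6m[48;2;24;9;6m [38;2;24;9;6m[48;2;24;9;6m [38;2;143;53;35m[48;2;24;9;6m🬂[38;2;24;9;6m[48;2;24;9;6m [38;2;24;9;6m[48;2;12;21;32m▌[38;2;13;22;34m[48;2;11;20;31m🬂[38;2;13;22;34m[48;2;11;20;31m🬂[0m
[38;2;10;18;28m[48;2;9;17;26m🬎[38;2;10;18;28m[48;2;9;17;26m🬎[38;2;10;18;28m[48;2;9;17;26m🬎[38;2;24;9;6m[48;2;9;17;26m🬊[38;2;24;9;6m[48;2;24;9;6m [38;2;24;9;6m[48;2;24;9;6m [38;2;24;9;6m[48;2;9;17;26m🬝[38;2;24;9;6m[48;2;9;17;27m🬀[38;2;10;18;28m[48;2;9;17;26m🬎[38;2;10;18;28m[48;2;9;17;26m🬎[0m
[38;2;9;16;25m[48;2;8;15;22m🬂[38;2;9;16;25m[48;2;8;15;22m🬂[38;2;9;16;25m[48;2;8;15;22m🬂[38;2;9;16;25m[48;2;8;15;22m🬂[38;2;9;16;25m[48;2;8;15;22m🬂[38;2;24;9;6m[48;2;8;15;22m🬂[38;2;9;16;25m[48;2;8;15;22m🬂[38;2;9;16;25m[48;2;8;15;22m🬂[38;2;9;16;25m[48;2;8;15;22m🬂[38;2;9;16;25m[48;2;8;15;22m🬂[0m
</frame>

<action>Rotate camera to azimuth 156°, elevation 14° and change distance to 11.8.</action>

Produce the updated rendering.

<frame>
[38;2;17;28;43m[48;2;15;26;40m🬂[38;2;17;28;43m[48;2;15;26;40m🬂[38;2;17;28;43m[48;2;15;26;40m🬂[38;2;17;28;43m[48;2;15;26;40m🬂[38;2;17;28;43m[48;2;15;26;40m🬂[38;2;17;28;43m[48;2;15;26;40m🬂[38;2;17;28;43m[48;2;15;26;40m🬂[38;2;17;28;43m[48;2;15;26;40m🬂[38;2;17;28;43m[48;2;15;26;40m🬂[38;2;17;28;43m[48;2;15;26;40m🬂[0m
[38;2;14;24;37m[48;2;13;23;35m🬎[38;2;14;24;37m[48;2;13;23;35m🬎[38;2;14;24;37m[48;2;13;23;35m🬎[38;2;14;24;37m[48;2;13;23;35m🬎[38;2;14;24;37m[48;2;13;23;35m🬎[38;2;14;24;37m[48;2;13;23;35m🬎[38;2;14;24;37m[48;2;13;23;35m🬎[38;2;14;24;37m[48;2;13;23;35m🬎[38;2;14;24;37m[48;2;13;23;35m🬎[38;2;14;24;37m[48;2;13;23;35m🬎[0m
[38;2;13;22;34m[48;2;11;20;31m🬂[38;2;13;22;34m[48;2;11;20;31m🬂[38;2;13;22;34m[48;2;11;20;31m🬂[38;2;13;22;34m[48;2;11;20;31m🬂[38;2;24;9;6m[48;2;143;53;35m🬺[38;2;143;53;35m[48;2;24;9;6m🬂[38;2;24;9;6m[48;2;12;21;32m▌[38;2;13;22;34m[48;2;11;20;31m🬂[38;2;13;22;34m[48;2;11;20;31m🬂[38;2;13;22;34m[48;2;11;20;31m🬂[0m
[38;2;10;18;28m[48;2;9;17;26m🬎[38;2;10;18;28m[48;2;9;17;26m🬎[38;2;10;18;28m[48;2;9;17;26m🬎[38;2;10;18;28m[48;2;9;17;26m🬎[38;2;24;9;6m[48;2;9;17;26m🬊[38;2;24;9;6m[48;2;9;17;27m🬂[38;2;24;9;6m[48;2;9;17;27m🬀[38;2;10;18;28m[48;2;9;17;26m🬎[38;2;10;18;28m[48;2;9;17;26m🬎[38;2;10;18;28m[48;2;9;17;26m🬎[0m
[38;2;9;16;25m[48;2;8;15;22m🬂[38;2;9;16;25m[48;2;8;15;22m🬂[38;2;9;16;25m[48;2;8;15;22m🬂[38;2;9;16;25m[48;2;8;15;22m🬂[38;2;9;16;25m[48;2;8;15;22m🬂[38;2;9;16;25m[48;2;8;15;22m🬂[38;2;9;16;25m[48;2;8;15;22m🬂[38;2;9;16;25m[48;2;8;15;22m🬂[38;2;9;16;25m[48;2;8;15;22m🬂[38;2;9;16;25m[48;2;8;15;22m🬂[0m
</frame>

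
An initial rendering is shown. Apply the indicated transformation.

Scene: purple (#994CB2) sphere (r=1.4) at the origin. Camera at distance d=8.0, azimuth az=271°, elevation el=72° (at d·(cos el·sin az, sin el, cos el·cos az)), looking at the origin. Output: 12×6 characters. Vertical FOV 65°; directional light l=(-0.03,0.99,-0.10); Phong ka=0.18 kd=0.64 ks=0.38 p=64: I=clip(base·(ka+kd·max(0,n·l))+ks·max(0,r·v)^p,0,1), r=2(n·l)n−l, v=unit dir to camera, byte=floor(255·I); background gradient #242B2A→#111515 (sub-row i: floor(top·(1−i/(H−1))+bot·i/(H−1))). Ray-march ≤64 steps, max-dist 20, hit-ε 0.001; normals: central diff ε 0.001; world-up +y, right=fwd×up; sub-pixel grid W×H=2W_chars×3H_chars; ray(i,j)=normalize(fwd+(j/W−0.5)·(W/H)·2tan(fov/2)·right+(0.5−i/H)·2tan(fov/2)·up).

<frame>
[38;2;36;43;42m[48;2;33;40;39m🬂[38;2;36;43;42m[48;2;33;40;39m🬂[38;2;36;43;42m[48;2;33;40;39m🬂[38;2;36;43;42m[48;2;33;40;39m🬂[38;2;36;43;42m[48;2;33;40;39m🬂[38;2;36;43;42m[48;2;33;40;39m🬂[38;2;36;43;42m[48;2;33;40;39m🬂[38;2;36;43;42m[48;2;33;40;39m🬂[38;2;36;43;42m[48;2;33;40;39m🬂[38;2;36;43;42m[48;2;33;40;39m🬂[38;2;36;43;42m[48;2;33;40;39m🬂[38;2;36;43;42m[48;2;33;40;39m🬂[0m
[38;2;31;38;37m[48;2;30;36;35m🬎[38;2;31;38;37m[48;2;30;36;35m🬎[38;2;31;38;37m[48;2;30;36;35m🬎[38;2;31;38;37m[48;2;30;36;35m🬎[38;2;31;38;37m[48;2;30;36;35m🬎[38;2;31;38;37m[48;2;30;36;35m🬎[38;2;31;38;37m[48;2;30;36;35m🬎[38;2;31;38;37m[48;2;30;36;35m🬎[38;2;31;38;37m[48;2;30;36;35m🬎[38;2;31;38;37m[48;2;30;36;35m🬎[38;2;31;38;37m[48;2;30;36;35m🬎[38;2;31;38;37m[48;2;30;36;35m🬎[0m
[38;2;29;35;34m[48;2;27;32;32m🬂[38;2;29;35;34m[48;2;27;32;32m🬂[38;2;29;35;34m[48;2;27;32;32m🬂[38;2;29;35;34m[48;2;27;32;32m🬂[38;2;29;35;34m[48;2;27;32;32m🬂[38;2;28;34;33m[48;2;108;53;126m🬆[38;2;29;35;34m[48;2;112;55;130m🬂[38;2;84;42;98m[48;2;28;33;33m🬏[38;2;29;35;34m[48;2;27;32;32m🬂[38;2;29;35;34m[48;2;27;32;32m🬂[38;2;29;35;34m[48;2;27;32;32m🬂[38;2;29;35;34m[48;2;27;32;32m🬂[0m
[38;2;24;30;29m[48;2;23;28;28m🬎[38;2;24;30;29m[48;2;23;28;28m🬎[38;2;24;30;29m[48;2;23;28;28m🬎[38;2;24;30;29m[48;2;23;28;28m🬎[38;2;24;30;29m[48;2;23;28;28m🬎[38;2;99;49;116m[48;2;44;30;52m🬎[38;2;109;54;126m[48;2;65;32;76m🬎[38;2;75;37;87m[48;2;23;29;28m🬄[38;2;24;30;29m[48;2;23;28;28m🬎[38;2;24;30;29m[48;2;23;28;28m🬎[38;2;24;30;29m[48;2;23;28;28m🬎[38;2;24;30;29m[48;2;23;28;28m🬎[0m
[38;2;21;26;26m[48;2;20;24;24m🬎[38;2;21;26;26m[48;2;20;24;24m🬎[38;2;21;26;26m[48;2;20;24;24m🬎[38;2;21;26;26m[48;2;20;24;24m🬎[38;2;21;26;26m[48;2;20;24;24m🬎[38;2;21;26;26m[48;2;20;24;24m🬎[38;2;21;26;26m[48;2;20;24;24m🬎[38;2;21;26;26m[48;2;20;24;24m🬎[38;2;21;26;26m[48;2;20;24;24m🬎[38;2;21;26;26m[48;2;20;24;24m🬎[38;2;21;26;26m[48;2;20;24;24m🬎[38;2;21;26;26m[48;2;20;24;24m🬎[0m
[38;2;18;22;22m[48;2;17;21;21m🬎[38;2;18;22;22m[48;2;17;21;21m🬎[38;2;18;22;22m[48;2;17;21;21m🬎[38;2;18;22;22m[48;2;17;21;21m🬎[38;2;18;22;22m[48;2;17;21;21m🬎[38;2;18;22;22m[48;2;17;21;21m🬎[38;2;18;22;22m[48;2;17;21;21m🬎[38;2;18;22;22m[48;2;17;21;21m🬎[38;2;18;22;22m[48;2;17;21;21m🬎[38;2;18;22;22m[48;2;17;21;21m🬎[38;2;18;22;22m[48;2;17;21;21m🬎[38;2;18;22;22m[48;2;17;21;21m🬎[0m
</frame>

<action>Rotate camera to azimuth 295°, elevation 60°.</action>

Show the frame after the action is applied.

<frame>
[38;2;36;43;42m[48;2;33;40;39m🬂[38;2;36;43;42m[48;2;33;40;39m🬂[38;2;36;43;42m[48;2;33;40;39m🬂[38;2;36;43;42m[48;2;33;40;39m🬂[38;2;36;43;42m[48;2;33;40;39m🬂[38;2;36;43;42m[48;2;33;40;39m🬂[38;2;36;43;42m[48;2;33;40;39m🬂[38;2;36;43;42m[48;2;33;40;39m🬂[38;2;36;43;42m[48;2;33;40;39m🬂[38;2;36;43;42m[48;2;33;40;39m🬂[38;2;36;43;42m[48;2;33;40;39m🬂[38;2;36;43;42m[48;2;33;40;39m🬂[0m
[38;2;31;38;37m[48;2;30;36;35m🬎[38;2;31;38;37m[48;2;30;36;35m🬎[38;2;31;38;37m[48;2;30;36;35m🬎[38;2;31;38;37m[48;2;30;36;35m🬎[38;2;31;38;37m[48;2;30;36;35m🬎[38;2;31;38;37m[48;2;30;36;35m🬎[38;2;31;38;37m[48;2;30;36;35m🬎[38;2;31;38;37m[48;2;30;36;35m🬎[38;2;31;38;37m[48;2;30;36;35m🬎[38;2;31;38;37m[48;2;30;36;35m🬎[38;2;31;38;37m[48;2;30;36;35m🬎[38;2;31;38;37m[48;2;30;36;35m🬎[0m
[38;2;29;35;34m[48;2;27;32;32m🬂[38;2;29;35;34m[48;2;27;32;32m🬂[38;2;29;35;34m[48;2;27;32;32m🬂[38;2;29;35;34m[48;2;27;32;32m🬂[38;2;29;35;34m[48;2;27;32;32m🬂[38;2;28;34;33m[48;2;112;55;130m🬆[38;2;29;35;34m[48;2;118;60;138m🬂[38;2;86;43;101m[48;2;28;33;33m🬏[38;2;29;35;34m[48;2;27;32;32m🬂[38;2;29;35;34m[48;2;27;32;32m🬂[38;2;29;35;34m[48;2;27;32;32m🬂[38;2;29;35;34m[48;2;27;32;32m🬂[0m
[38;2;24;30;29m[48;2;23;28;28m🬎[38;2;24;30;29m[48;2;23;28;28m🬎[38;2;24;30;29m[48;2;23;28;28m🬎[38;2;24;30;29m[48;2;23;28;28m🬎[38;2;24;30;29m[48;2;23;28;28m🬎[38;2;96;47;111m[48;2;43;27;51m🬊[38;2;95;47;110m[48;2;43;21;50m🬎[38;2;79;39;91m[48;2;29;28;34m🬀[38;2;24;30;29m[48;2;23;28;28m🬎[38;2;24;30;29m[48;2;23;28;28m🬎[38;2;24;30;29m[48;2;23;28;28m🬎[38;2;24;30;29m[48;2;23;28;28m🬎[0m
[38;2;21;26;26m[48;2;20;24;24m🬎[38;2;21;26;26m[48;2;20;24;24m🬎[38;2;21;26;26m[48;2;20;24;24m🬎[38;2;21;26;26m[48;2;20;24;24m🬎[38;2;21;26;26m[48;2;20;24;24m🬎[38;2;21;26;26m[48;2;20;24;24m🬎[38;2;21;26;26m[48;2;20;24;24m🬎[38;2;21;26;26m[48;2;20;24;24m🬎[38;2;21;26;26m[48;2;20;24;24m🬎[38;2;21;26;26m[48;2;20;24;24m🬎[38;2;21;26;26m[48;2;20;24;24m🬎[38;2;21;26;26m[48;2;20;24;24m🬎[0m
[38;2;18;22;22m[48;2;17;21;21m🬎[38;2;18;22;22m[48;2;17;21;21m🬎[38;2;18;22;22m[48;2;17;21;21m🬎[38;2;18;22;22m[48;2;17;21;21m🬎[38;2;18;22;22m[48;2;17;21;21m🬎[38;2;18;22;22m[48;2;17;21;21m🬎[38;2;18;22;22m[48;2;17;21;21m🬎[38;2;18;22;22m[48;2;17;21;21m🬎[38;2;18;22;22m[48;2;17;21;21m🬎[38;2;18;22;22m[48;2;17;21;21m🬎[38;2;18;22;22m[48;2;17;21;21m🬎[38;2;18;22;22m[48;2;17;21;21m🬎[0m
</frame>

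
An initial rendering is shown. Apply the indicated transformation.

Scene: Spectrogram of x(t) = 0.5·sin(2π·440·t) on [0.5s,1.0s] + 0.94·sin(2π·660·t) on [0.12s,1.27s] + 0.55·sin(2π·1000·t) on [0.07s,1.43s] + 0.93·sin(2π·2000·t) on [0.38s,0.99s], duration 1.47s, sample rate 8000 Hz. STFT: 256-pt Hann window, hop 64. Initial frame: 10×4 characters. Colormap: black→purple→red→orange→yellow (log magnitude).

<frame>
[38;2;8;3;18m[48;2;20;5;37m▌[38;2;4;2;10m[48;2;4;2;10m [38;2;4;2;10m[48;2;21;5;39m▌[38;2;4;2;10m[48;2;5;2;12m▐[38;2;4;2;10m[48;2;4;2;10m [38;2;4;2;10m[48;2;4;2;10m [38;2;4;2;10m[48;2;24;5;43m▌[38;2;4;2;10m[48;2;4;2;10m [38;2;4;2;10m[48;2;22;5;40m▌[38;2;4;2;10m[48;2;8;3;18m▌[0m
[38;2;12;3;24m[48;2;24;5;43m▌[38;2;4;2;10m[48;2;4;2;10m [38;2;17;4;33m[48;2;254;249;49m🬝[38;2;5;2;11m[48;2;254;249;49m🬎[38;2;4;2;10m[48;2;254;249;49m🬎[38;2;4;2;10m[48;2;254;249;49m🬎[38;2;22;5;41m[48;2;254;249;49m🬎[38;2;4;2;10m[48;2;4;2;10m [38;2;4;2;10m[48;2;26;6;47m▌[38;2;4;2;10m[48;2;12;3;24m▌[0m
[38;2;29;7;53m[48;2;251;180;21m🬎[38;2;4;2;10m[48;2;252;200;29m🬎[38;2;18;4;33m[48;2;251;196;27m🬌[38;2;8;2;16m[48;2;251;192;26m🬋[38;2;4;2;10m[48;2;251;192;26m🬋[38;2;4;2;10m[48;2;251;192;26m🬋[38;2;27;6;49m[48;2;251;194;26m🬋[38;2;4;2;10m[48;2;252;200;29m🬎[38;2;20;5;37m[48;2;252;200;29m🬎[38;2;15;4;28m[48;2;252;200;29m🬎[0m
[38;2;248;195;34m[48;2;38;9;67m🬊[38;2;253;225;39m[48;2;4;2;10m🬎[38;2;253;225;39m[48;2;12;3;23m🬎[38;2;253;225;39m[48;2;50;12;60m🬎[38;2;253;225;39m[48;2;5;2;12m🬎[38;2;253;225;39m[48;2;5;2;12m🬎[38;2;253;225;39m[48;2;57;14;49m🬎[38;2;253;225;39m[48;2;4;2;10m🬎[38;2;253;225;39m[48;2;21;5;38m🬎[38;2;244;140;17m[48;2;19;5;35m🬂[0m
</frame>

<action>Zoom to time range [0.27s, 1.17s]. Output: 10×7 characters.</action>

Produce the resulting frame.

<frame>
[38;2;4;2;10m[48;2;4;2;10m [38;2;4;2;10m[48;2;21;5;39m▐[38;2;5;2;12m[48;2;6;2;13m🬝[38;2;4;2;10m[48;2;4;2;10m [38;2;4;2;10m[48;2;4;2;10m [38;2;4;2;10m[48;2;4;2;10m [38;2;4;2;10m[48;2;4;2;10m [38;2;4;2;10m[48;2;4;2;10m [38;2;4;2;10m[48;2;22;5;41m▐[38;2;4;2;10m[48;2;4;2;10m [0m
[38;2;4;2;10m[48;2;4;2;10m [38;2;4;2;10m[48;2;26;6;46m▐[38;2;5;2;12m[48;2;6;2;13m▌[38;2;4;2;10m[48;2;4;2;10m [38;2;4;2;10m[48;2;4;2;10m [38;2;4;2;10m[48;2;4;2;10m [38;2;4;2;10m[48;2;4;2;10m [38;2;4;2;10m[48;2;4;2;10m [38;2;4;2;10m[48;2;26;6;47m▐[38;2;4;2;10m[48;2;4;2;10m [0m
[38;2;4;2;10m[48;2;4;2;10m [38;2;4;2;10m[48;2;42;9;72m▐[38;2;5;2;13m[48;2;7;2;15m🬝[38;2;4;2;10m[48;2;4;2;10m [38;2;4;2;10m[48;2;4;2;10m [38;2;4;2;10m[48;2;4;2;10m [38;2;4;2;10m[48;2;4;2;10m [38;2;4;2;10m[48;2;4;2;10m [38;2;4;2;10m[48;2;44;10;73m▐[38;2;4;2;10m[48;2;4;2;10m [0m
[38;2;4;2;10m[48;2;4;2;10m [38;2;80;21;46m[48;2;254;249;49m🬰[38;2;7;2;16m[48;2;254;249;49m🬰[38;2;4;2;11m[48;2;254;249;49m🬰[38;2;4;2;11m[48;2;254;249;49m🬰[38;2;4;2;11m[48;2;254;249;49m🬰[38;2;4;2;11m[48;2;254;249;49m🬰[38;2;4;2;11m[48;2;254;249;49m🬰[38;2;67;18;38m[48;2;254;249;49m🬸[38;2;4;2;10m[48;2;4;2;10m [0m
[38;2;4;2;10m[48;2;4;2;10m [38;2;42;9;72m[48;2;4;2;10m▌[38;2;9;2;19m[48;2;12;3;25m🬕[38;2;4;2;10m[48;2;4;2;10m [38;2;4;2;10m[48;2;4;2;10m [38;2;4;2;10m[48;2;4;2;10m [38;2;4;2;10m[48;2;4;2;10m [38;2;4;2;10m[48;2;4;2;10m [38;2;44;10;73m[48;2;4;2;10m▌[38;2;4;2;10m[48;2;4;2;10m [0m
[38;2;10;3;20m[48;2;253;224;39m🬋[38;2;18;4;33m[48;2;253;224;39m🬋[38;2;28;6;51m[48;2;253;224;39m🬋[38;2;10;3;20m[48;2;253;224;39m🬋[38;2;10;3;20m[48;2;253;224;39m🬋[38;2;10;3;20m[48;2;253;224;39m🬋[38;2;10;3;20m[48;2;253;224;39m🬋[38;2;10;3;20m[48;2;253;224;39m🬋[38;2;21;5;39m[48;2;253;224;39m🬋[38;2;10;3;20m[48;2;253;224;39m🬋[0m
[38;2;13;4;26m[48;2;4;2;10m🬂[38;2;22;5;41m[48;2;7;2;15m▌[38;2;252;191;26m[48;2;116;29;80m🬁[38;2;252;191;26m[48;2;10;3;21m🬂[38;2;252;191;26m[48;2;10;3;21m🬂[38;2;252;191;26m[48;2;10;3;21m🬂[38;2;252;191;26m[48;2;10;3;21m🬂[38;2;252;191;26m[48;2;10;3;21m🬂[38;2;221;120;53m[48;2;20;5;35m🬄[38;2;13;4;26m[48;2;4;2;10m🬂[0m
</frame>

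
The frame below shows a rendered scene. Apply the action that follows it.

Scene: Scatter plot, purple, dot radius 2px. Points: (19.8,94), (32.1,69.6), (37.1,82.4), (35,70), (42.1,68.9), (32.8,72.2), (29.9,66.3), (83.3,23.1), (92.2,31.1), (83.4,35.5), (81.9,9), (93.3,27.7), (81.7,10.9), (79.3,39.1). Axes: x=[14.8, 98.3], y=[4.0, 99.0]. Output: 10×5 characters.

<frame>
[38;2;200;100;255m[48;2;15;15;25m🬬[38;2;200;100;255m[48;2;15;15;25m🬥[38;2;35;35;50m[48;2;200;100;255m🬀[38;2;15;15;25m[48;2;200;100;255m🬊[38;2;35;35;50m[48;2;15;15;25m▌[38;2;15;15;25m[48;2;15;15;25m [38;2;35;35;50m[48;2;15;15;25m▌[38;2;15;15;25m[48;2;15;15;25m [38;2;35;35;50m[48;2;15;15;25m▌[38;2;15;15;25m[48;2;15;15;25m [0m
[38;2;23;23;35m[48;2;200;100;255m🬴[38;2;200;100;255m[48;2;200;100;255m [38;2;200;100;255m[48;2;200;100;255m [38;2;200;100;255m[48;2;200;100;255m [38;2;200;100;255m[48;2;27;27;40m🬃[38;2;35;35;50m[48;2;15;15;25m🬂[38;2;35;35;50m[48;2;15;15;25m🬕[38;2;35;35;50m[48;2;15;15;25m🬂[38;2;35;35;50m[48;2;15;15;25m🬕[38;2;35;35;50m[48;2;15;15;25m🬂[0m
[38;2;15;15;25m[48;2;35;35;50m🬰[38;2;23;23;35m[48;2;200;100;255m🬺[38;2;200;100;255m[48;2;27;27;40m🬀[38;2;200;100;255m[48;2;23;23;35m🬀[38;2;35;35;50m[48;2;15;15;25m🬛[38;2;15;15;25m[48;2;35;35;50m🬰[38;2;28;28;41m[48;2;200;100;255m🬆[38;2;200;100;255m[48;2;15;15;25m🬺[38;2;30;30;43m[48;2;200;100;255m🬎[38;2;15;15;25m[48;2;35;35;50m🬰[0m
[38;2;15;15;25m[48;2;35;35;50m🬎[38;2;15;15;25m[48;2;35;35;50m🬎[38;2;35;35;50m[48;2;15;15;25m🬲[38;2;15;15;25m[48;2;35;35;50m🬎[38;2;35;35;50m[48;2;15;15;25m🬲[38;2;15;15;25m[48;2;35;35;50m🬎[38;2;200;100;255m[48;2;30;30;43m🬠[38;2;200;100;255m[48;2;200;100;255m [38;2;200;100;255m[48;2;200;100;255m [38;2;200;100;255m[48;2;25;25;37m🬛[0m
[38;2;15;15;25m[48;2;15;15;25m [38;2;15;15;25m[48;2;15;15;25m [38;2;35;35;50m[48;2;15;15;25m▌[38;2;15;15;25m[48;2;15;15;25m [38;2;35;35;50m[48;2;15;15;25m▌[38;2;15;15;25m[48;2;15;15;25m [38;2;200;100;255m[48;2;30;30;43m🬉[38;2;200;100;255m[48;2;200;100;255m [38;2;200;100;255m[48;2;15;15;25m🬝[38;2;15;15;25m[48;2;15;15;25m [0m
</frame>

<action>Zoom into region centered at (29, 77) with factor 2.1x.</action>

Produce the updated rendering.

<frame>
[38;2;15;15;25m[48;2;15;15;25m [38;2;15;15;25m[48;2;200;100;255m🬴[38;2;200;100;255m[48;2;200;100;255m [38;2;200;100;255m[48;2;15;15;25m🬛[38;2;35;35;50m[48;2;15;15;25m▌[38;2;15;15;25m[48;2;15;15;25m [38;2;35;35;50m[48;2;15;15;25m▌[38;2;15;15;25m[48;2;15;15;25m [38;2;35;35;50m[48;2;15;15;25m▌[38;2;15;15;25m[48;2;15;15;25m [0m
[38;2;35;35;50m[48;2;15;15;25m🬂[38;2;35;35;50m[48;2;15;15;25m🬂[38;2;200;100;255m[48;2;27;27;40m🬁[38;2;35;35;50m[48;2;15;15;25m🬂[38;2;35;35;50m[48;2;15;15;25m🬕[38;2;23;23;35m[48;2;200;100;255m🬝[38;2;35;35;50m[48;2;200;100;255m🬀[38;2;200;100;255m[48;2;28;28;41m🬱[38;2;35;35;50m[48;2;15;15;25m🬕[38;2;35;35;50m[48;2;15;15;25m🬂[0m
[38;2;15;15;25m[48;2;35;35;50m🬰[38;2;15;15;25m[48;2;35;35;50m🬰[38;2;35;35;50m[48;2;15;15;25m🬛[38;2;15;15;25m[48;2;35;35;50m🬰[38;2;31;31;45m[48;2;200;100;255m🬝[38;2;15;15;25m[48;2;200;100;255m🬀[38;2;200;100;255m[48;2;200;100;255m [38;2;200;100;255m[48;2;25;25;37m🬶[38;2;27;27;40m[48;2;200;100;255m🬬[38;2;15;15;25m[48;2;35;35;50m🬰[0m
[38;2;15;15;25m[48;2;35;35;50m🬎[38;2;15;15;25m[48;2;35;35;50m🬎[38;2;35;35;50m[48;2;15;15;25m🬲[38;2;23;23;35m[48;2;200;100;255m🬴[38;2;200;100;255m[48;2;200;100;255m [38;2;200;100;255m[48;2;35;35;50m🬝[38;2;200;100;255m[48;2;35;35;50m🬝[38;2;200;100;255m[48;2;35;35;50m🬬[38;2;200;100;255m[48;2;28;28;41m🬆[38;2;15;15;25m[48;2;35;35;50m🬎[0m
[38;2;15;15;25m[48;2;15;15;25m [38;2;15;15;25m[48;2;15;15;25m [38;2;35;35;50m[48;2;15;15;25m▌[38;2;15;15;25m[48;2;15;15;25m [38;2;200;100;255m[48;2;27;27;40m🬁[38;2;15;15;25m[48;2;15;15;25m [38;2;35;35;50m[48;2;15;15;25m▌[38;2;15;15;25m[48;2;15;15;25m [38;2;35;35;50m[48;2;15;15;25m▌[38;2;15;15;25m[48;2;15;15;25m [0m
</frame>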